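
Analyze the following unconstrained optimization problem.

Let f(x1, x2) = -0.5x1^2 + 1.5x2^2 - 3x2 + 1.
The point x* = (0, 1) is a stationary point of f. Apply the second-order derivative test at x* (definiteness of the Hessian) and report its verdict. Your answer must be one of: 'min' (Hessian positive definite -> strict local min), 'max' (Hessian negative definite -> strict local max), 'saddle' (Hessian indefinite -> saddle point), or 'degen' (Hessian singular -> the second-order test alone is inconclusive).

Compute the Hessian H = grad^2 f:
  H = [[-1, 0], [0, 3]]
Verify stationarity: grad f(x*) = H x* + g = (0, 0).
Eigenvalues of H: -1, 3.
Eigenvalues have mixed signs, so H is indefinite -> x* is a saddle point.

saddle


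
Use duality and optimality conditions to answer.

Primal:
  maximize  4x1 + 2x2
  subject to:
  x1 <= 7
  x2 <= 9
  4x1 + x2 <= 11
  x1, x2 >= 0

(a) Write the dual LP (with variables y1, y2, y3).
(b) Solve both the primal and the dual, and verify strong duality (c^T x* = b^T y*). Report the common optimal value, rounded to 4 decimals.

The standard primal-dual pair for 'max c^T x s.t. A x <= b, x >= 0' is:
  Dual:  min b^T y  s.t.  A^T y >= c,  y >= 0.

So the dual LP is:
  minimize  7y1 + 9y2 + 11y3
  subject to:
    y1 + 4y3 >= 4
    y2 + y3 >= 2
    y1, y2, y3 >= 0

Solving the primal: x* = (0.5, 9).
  primal value c^T x* = 20.
Solving the dual: y* = (0, 1, 1).
  dual value b^T y* = 20.
Strong duality: c^T x* = b^T y*. Confirmed.

20


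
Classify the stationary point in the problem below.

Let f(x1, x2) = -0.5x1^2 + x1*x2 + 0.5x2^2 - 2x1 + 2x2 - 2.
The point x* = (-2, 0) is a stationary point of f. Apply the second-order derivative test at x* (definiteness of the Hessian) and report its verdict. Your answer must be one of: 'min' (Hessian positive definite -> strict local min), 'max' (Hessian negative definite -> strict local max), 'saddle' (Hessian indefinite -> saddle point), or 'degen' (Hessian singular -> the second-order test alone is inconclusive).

Compute the Hessian H = grad^2 f:
  H = [[-1, 1], [1, 1]]
Verify stationarity: grad f(x*) = H x* + g = (0, 0).
Eigenvalues of H: -1.4142, 1.4142.
Eigenvalues have mixed signs, so H is indefinite -> x* is a saddle point.

saddle


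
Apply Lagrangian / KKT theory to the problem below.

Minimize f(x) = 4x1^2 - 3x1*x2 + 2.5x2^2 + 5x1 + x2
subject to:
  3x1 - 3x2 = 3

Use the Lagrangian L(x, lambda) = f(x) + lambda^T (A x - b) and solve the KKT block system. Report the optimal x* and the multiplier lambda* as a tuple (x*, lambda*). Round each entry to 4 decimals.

Form the Lagrangian:
  L(x, lambda) = (1/2) x^T Q x + c^T x + lambda^T (A x - b)
Stationarity (grad_x L = 0): Q x + c + A^T lambda = 0.
Primal feasibility: A x = b.

This gives the KKT block system:
  [ Q   A^T ] [ x     ]   [-c ]
  [ A    0  ] [ lambda ] = [ b ]

Solving the linear system:
  x*      = (-0.5714, -1.5714)
  lambda* = (-1.7143)
  f(x*)   = 0.3571

x* = (-0.5714, -1.5714), lambda* = (-1.7143)


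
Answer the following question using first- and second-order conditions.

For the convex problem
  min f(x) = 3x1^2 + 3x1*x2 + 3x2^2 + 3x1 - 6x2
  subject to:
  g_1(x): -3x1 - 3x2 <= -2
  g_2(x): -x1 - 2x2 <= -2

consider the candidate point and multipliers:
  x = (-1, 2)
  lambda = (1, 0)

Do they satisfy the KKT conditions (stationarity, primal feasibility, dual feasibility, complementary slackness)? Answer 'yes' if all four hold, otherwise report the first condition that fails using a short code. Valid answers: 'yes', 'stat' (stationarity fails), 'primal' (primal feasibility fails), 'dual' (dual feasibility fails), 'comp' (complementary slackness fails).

Gradient of f: grad f(x) = Q x + c = (3, 3)
Constraint values g_i(x) = a_i^T x - b_i:
  g_1((-1, 2)) = -1
  g_2((-1, 2)) = -1
Stationarity residual: grad f(x) + sum_i lambda_i a_i = (0, 0)
  -> stationarity OK
Primal feasibility (all g_i <= 0): OK
Dual feasibility (all lambda_i >= 0): OK
Complementary slackness (lambda_i * g_i(x) = 0 for all i): FAILS

Verdict: the first failing condition is complementary_slackness -> comp.

comp


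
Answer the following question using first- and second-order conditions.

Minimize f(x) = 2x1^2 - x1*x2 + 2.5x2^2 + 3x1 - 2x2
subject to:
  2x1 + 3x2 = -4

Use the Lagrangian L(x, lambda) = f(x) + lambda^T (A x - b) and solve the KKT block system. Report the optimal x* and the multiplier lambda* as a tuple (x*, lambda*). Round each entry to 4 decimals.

Form the Lagrangian:
  L(x, lambda) = (1/2) x^T Q x + c^T x + lambda^T (A x - b)
Stationarity (grad_x L = 0): Q x + c + A^T lambda = 0.
Primal feasibility: A x = b.

This gives the KKT block system:
  [ Q   A^T ] [ x     ]   [-c ]
  [ A    0  ] [ lambda ] = [ b ]

Solving the linear system:
  x*      = (-1.3382, -0.4412)
  lambda* = (0.9559)
  f(x*)   = 0.3456

x* = (-1.3382, -0.4412), lambda* = (0.9559)


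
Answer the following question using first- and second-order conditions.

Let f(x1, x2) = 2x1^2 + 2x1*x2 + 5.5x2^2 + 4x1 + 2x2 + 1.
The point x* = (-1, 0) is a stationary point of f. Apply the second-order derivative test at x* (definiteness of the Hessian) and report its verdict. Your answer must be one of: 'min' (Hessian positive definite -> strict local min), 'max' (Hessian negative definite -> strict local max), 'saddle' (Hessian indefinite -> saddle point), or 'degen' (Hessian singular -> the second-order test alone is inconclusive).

Compute the Hessian H = grad^2 f:
  H = [[4, 2], [2, 11]]
Verify stationarity: grad f(x*) = H x* + g = (0, 0).
Eigenvalues of H: 3.4689, 11.5311.
Both eigenvalues > 0, so H is positive definite -> x* is a strict local min.

min


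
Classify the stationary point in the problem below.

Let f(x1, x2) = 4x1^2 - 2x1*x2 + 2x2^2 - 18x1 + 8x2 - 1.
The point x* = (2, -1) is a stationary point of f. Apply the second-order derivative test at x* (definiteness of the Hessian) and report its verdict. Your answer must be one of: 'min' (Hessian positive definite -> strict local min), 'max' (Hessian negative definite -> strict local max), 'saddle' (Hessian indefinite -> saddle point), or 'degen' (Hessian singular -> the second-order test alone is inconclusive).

Compute the Hessian H = grad^2 f:
  H = [[8, -2], [-2, 4]]
Verify stationarity: grad f(x*) = H x* + g = (0, 0).
Eigenvalues of H: 3.1716, 8.8284.
Both eigenvalues > 0, so H is positive definite -> x* is a strict local min.

min


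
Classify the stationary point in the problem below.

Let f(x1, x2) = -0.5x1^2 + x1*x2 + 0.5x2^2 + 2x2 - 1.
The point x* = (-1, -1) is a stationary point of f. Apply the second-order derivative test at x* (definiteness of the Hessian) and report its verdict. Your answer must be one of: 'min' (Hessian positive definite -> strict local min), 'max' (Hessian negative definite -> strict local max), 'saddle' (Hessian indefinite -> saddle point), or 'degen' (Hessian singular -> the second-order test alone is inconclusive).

Compute the Hessian H = grad^2 f:
  H = [[-1, 1], [1, 1]]
Verify stationarity: grad f(x*) = H x* + g = (0, 0).
Eigenvalues of H: -1.4142, 1.4142.
Eigenvalues have mixed signs, so H is indefinite -> x* is a saddle point.

saddle


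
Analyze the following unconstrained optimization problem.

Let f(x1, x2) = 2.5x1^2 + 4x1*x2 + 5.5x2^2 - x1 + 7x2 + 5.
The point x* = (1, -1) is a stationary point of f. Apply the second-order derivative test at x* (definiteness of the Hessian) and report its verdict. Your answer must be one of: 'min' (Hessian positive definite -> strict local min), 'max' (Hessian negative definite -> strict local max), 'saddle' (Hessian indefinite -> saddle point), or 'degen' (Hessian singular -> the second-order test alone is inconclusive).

Compute the Hessian H = grad^2 f:
  H = [[5, 4], [4, 11]]
Verify stationarity: grad f(x*) = H x* + g = (0, 0).
Eigenvalues of H: 3, 13.
Both eigenvalues > 0, so H is positive definite -> x* is a strict local min.

min


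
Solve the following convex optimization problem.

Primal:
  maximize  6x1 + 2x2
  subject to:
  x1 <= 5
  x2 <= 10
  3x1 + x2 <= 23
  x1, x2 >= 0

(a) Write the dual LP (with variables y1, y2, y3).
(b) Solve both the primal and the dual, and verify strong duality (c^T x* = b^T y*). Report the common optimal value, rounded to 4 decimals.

The standard primal-dual pair for 'max c^T x s.t. A x <= b, x >= 0' is:
  Dual:  min b^T y  s.t.  A^T y >= c,  y >= 0.

So the dual LP is:
  minimize  5y1 + 10y2 + 23y3
  subject to:
    y1 + 3y3 >= 6
    y2 + y3 >= 2
    y1, y2, y3 >= 0

Solving the primal: x* = (4.3333, 10).
  primal value c^T x* = 46.
Solving the dual: y* = (0, 0, 2).
  dual value b^T y* = 46.
Strong duality: c^T x* = b^T y*. Confirmed.

46


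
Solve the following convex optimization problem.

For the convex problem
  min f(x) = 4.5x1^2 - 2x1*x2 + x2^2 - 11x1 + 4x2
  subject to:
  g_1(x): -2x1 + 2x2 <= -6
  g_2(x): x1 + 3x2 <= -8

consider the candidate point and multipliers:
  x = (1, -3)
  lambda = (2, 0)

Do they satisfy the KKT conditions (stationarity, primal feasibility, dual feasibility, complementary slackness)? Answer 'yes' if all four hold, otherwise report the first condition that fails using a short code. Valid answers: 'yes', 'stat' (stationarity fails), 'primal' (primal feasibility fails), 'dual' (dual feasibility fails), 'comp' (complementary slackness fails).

Gradient of f: grad f(x) = Q x + c = (4, -4)
Constraint values g_i(x) = a_i^T x - b_i:
  g_1((1, -3)) = -2
  g_2((1, -3)) = 0
Stationarity residual: grad f(x) + sum_i lambda_i a_i = (0, 0)
  -> stationarity OK
Primal feasibility (all g_i <= 0): OK
Dual feasibility (all lambda_i >= 0): OK
Complementary slackness (lambda_i * g_i(x) = 0 for all i): FAILS

Verdict: the first failing condition is complementary_slackness -> comp.

comp


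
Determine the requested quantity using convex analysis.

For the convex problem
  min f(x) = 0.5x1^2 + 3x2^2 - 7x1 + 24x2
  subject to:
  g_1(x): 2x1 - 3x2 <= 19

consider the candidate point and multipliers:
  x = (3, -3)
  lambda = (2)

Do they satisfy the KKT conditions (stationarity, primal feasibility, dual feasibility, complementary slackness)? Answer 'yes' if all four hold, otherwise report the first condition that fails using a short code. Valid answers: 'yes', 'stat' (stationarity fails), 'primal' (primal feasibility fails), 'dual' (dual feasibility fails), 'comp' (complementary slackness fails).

Gradient of f: grad f(x) = Q x + c = (-4, 6)
Constraint values g_i(x) = a_i^T x - b_i:
  g_1((3, -3)) = -4
Stationarity residual: grad f(x) + sum_i lambda_i a_i = (0, 0)
  -> stationarity OK
Primal feasibility (all g_i <= 0): OK
Dual feasibility (all lambda_i >= 0): OK
Complementary slackness (lambda_i * g_i(x) = 0 for all i): FAILS

Verdict: the first failing condition is complementary_slackness -> comp.

comp


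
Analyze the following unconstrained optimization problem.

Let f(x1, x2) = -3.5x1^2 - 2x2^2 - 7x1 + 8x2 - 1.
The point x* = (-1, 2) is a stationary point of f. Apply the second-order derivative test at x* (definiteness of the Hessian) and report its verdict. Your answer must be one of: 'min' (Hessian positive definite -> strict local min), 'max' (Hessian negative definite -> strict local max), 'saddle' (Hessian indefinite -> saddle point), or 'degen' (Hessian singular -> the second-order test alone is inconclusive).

Compute the Hessian H = grad^2 f:
  H = [[-7, 0], [0, -4]]
Verify stationarity: grad f(x*) = H x* + g = (0, 0).
Eigenvalues of H: -7, -4.
Both eigenvalues < 0, so H is negative definite -> x* is a strict local max.

max


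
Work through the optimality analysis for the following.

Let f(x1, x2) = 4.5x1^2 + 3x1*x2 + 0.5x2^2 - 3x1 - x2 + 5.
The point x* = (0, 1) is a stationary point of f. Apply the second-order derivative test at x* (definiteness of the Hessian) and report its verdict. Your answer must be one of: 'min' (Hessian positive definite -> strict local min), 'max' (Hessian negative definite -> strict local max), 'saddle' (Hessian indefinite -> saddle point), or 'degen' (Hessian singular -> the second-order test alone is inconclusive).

Compute the Hessian H = grad^2 f:
  H = [[9, 3], [3, 1]]
Verify stationarity: grad f(x*) = H x* + g = (0, 0).
Eigenvalues of H: 0, 10.
H has a zero eigenvalue (singular; positive semidefinite but not definite), so H is neither positive definite, negative definite, nor indefinite. The second-order test alone is inconclusive -> degen.
(Indeed, f is constant along the null direction of H through x*, so x* is not a strict local extremum.)

degen


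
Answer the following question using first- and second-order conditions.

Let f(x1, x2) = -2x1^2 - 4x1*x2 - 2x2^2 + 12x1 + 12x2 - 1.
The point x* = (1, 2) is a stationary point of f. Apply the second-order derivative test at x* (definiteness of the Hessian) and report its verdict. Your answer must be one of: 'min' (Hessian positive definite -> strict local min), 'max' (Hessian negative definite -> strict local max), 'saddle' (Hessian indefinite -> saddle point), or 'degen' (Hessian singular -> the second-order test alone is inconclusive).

Compute the Hessian H = grad^2 f:
  H = [[-4, -4], [-4, -4]]
Verify stationarity: grad f(x*) = H x* + g = (0, 0).
Eigenvalues of H: -8, 0.
H has a zero eigenvalue (singular; negative semidefinite but not definite), so H is neither positive definite, negative definite, nor indefinite. The second-order test alone is inconclusive -> degen.
(Indeed, f is constant along the null direction of H through x*, so x* is not a strict local extremum.)

degen


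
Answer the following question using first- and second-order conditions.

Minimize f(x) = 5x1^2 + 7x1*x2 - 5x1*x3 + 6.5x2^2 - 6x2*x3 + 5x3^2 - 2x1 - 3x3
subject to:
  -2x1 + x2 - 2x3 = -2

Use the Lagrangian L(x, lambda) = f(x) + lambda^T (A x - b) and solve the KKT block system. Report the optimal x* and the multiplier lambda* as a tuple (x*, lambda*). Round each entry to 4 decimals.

Form the Lagrangian:
  L(x, lambda) = (1/2) x^T Q x + c^T x + lambda^T (A x - b)
Stationarity (grad_x L = 0): Q x + c + A^T lambda = 0.
Primal feasibility: A x = b.

This gives the KKT block system:
  [ Q   A^T ] [ x     ]   [-c ]
  [ A    0  ] [ lambda ] = [ b ]

Solving the linear system:
  x*      = (0.4681, -0.0079, 0.528)
  lambda* = (-0.0069)
  f(x*)   = -1.2669

x* = (0.4681, -0.0079, 0.528), lambda* = (-0.0069)


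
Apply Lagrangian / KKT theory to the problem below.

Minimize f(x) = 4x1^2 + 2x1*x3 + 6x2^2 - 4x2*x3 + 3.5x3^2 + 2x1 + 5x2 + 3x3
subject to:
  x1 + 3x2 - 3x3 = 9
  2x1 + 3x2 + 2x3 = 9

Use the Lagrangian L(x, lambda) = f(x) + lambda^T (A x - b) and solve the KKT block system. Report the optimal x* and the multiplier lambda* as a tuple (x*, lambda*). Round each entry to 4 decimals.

Form the Lagrangian:
  L(x, lambda) = (1/2) x^T Q x + c^T x + lambda^T (A x - b)
Stationarity (grad_x L = 0): Q x + c + A^T lambda = 0.
Primal feasibility: A x = b.

This gives the KKT block system:
  [ Q   A^T ] [ x     ]   [-c ]
  [ A    0  ] [ lambda ] = [ b ]

Solving the linear system:
  x*      = (1.7995, 2.0403, -0.3599)
  lambda* = (-4.9394, -5.3683)
  f(x*)   = 52.7448

x* = (1.7995, 2.0403, -0.3599), lambda* = (-4.9394, -5.3683)


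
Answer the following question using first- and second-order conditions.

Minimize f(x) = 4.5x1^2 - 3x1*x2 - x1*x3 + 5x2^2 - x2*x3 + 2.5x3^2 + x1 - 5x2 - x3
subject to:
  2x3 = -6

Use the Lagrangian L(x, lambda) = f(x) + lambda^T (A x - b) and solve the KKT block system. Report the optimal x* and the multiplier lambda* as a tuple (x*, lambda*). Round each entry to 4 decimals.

Form the Lagrangian:
  L(x, lambda) = (1/2) x^T Q x + c^T x + lambda^T (A x - b)
Stationarity (grad_x L = 0): Q x + c + A^T lambda = 0.
Primal feasibility: A x = b.

This gives the KKT block system:
  [ Q   A^T ] [ x     ]   [-c ]
  [ A    0  ] [ lambda ] = [ b ]

Solving the linear system:
  x*      = (-0.4198, 0.0741, -3)
  lambda* = (7.8272)
  f(x*)   = 24.5864

x* = (-0.4198, 0.0741, -3), lambda* = (7.8272)


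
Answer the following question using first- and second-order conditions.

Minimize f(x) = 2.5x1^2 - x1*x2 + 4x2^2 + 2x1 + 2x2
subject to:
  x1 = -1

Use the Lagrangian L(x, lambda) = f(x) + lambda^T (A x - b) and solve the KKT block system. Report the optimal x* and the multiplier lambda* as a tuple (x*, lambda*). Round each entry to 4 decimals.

Form the Lagrangian:
  L(x, lambda) = (1/2) x^T Q x + c^T x + lambda^T (A x - b)
Stationarity (grad_x L = 0): Q x + c + A^T lambda = 0.
Primal feasibility: A x = b.

This gives the KKT block system:
  [ Q   A^T ] [ x     ]   [-c ]
  [ A    0  ] [ lambda ] = [ b ]

Solving the linear system:
  x*      = (-1, -0.375)
  lambda* = (2.625)
  f(x*)   = -0.0625

x* = (-1, -0.375), lambda* = (2.625)


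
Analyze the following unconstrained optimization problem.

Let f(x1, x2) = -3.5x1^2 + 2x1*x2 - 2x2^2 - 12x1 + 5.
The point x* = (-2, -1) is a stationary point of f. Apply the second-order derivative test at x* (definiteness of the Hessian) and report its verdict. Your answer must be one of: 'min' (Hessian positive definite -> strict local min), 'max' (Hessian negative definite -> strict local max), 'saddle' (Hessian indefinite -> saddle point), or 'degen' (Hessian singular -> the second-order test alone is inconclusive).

Compute the Hessian H = grad^2 f:
  H = [[-7, 2], [2, -4]]
Verify stationarity: grad f(x*) = H x* + g = (0, 0).
Eigenvalues of H: -8, -3.
Both eigenvalues < 0, so H is negative definite -> x* is a strict local max.

max


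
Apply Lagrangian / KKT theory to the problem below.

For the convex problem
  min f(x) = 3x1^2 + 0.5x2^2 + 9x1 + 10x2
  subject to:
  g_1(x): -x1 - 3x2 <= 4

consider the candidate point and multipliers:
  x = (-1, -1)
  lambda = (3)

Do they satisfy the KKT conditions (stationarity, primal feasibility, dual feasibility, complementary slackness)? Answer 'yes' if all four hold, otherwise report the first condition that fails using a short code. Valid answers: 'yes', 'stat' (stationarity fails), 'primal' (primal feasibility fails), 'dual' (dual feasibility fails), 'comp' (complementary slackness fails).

Gradient of f: grad f(x) = Q x + c = (3, 9)
Constraint values g_i(x) = a_i^T x - b_i:
  g_1((-1, -1)) = 0
Stationarity residual: grad f(x) + sum_i lambda_i a_i = (0, 0)
  -> stationarity OK
Primal feasibility (all g_i <= 0): OK
Dual feasibility (all lambda_i >= 0): OK
Complementary slackness (lambda_i * g_i(x) = 0 for all i): OK

Verdict: yes, KKT holds.

yes


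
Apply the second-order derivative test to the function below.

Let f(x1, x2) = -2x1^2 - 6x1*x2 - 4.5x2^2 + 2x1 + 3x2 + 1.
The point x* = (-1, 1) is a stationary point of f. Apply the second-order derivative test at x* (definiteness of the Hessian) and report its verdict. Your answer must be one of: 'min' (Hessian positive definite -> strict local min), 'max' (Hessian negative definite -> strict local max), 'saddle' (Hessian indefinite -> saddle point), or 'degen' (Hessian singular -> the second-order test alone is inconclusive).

Compute the Hessian H = grad^2 f:
  H = [[-4, -6], [-6, -9]]
Verify stationarity: grad f(x*) = H x* + g = (0, 0).
Eigenvalues of H: -13, 0.
H has a zero eigenvalue (singular; negative semidefinite but not definite), so H is neither positive definite, negative definite, nor indefinite. The second-order test alone is inconclusive -> degen.
(Indeed, f is constant along the null direction of H through x*, so x* is not a strict local extremum.)

degen


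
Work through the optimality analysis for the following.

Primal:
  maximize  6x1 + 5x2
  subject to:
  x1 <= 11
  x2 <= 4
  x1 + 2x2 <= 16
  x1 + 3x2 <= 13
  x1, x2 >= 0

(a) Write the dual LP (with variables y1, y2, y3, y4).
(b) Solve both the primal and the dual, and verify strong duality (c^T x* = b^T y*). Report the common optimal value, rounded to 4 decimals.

The standard primal-dual pair for 'max c^T x s.t. A x <= b, x >= 0' is:
  Dual:  min b^T y  s.t.  A^T y >= c,  y >= 0.

So the dual LP is:
  minimize  11y1 + 4y2 + 16y3 + 13y4
  subject to:
    y1 + y3 + y4 >= 6
    y2 + 2y3 + 3y4 >= 5
    y1, y2, y3, y4 >= 0

Solving the primal: x* = (11, 0.6667).
  primal value c^T x* = 69.3333.
Solving the dual: y* = (4.3333, 0, 0, 1.6667).
  dual value b^T y* = 69.3333.
Strong duality: c^T x* = b^T y*. Confirmed.

69.3333


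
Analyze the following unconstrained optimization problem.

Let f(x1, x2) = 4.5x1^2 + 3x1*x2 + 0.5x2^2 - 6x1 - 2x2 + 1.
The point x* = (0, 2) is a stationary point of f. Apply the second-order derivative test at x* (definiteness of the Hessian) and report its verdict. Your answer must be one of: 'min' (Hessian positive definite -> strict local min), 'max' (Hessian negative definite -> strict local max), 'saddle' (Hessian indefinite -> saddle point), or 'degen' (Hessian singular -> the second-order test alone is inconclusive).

Compute the Hessian H = grad^2 f:
  H = [[9, 3], [3, 1]]
Verify stationarity: grad f(x*) = H x* + g = (0, 0).
Eigenvalues of H: 0, 10.
H has a zero eigenvalue (singular; positive semidefinite but not definite), so H is neither positive definite, negative definite, nor indefinite. The second-order test alone is inconclusive -> degen.
(Indeed, f is constant along the null direction of H through x*, so x* is not a strict local extremum.)

degen


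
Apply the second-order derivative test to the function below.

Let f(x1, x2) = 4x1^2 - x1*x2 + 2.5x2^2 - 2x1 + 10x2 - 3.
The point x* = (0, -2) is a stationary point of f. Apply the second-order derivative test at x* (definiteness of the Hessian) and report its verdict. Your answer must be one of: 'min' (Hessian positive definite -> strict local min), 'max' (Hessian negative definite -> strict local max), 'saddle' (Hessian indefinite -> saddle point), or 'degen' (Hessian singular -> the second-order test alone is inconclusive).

Compute the Hessian H = grad^2 f:
  H = [[8, -1], [-1, 5]]
Verify stationarity: grad f(x*) = H x* + g = (0, 0).
Eigenvalues of H: 4.6972, 8.3028.
Both eigenvalues > 0, so H is positive definite -> x* is a strict local min.

min


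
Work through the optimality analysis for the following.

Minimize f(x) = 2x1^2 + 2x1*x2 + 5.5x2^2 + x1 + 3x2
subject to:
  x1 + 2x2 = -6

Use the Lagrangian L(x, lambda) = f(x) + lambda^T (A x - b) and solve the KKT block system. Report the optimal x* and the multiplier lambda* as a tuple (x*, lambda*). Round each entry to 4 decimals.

Form the Lagrangian:
  L(x, lambda) = (1/2) x^T Q x + c^T x + lambda^T (A x - b)
Stationarity (grad_x L = 0): Q x + c + A^T lambda = 0.
Primal feasibility: A x = b.

This gives the KKT block system:
  [ Q   A^T ] [ x     ]   [-c ]
  [ A    0  ] [ lambda ] = [ b ]

Solving the linear system:
  x*      = (-2.1053, -1.9474)
  lambda* = (11.3158)
  f(x*)   = 29.9737

x* = (-2.1053, -1.9474), lambda* = (11.3158)


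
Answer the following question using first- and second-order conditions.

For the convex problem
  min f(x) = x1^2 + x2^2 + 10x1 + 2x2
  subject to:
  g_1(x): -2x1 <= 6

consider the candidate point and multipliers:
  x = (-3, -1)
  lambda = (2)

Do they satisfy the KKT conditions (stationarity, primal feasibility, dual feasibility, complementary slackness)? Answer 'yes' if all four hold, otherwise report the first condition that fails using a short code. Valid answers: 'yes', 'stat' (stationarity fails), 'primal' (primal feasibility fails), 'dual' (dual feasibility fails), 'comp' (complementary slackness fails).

Gradient of f: grad f(x) = Q x + c = (4, 0)
Constraint values g_i(x) = a_i^T x - b_i:
  g_1((-3, -1)) = 0
Stationarity residual: grad f(x) + sum_i lambda_i a_i = (0, 0)
  -> stationarity OK
Primal feasibility (all g_i <= 0): OK
Dual feasibility (all lambda_i >= 0): OK
Complementary slackness (lambda_i * g_i(x) = 0 for all i): OK

Verdict: yes, KKT holds.

yes


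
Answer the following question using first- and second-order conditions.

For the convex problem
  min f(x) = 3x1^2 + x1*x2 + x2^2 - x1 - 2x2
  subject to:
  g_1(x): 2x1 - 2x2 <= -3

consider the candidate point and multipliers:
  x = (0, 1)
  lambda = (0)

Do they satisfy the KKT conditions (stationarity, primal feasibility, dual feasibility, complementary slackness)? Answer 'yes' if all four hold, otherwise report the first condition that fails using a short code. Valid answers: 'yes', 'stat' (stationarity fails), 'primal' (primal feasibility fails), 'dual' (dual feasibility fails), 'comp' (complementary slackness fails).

Gradient of f: grad f(x) = Q x + c = (0, 0)
Constraint values g_i(x) = a_i^T x - b_i:
  g_1((0, 1)) = 1
Stationarity residual: grad f(x) + sum_i lambda_i a_i = (0, 0)
  -> stationarity OK
Primal feasibility (all g_i <= 0): FAILS
Dual feasibility (all lambda_i >= 0): OK
Complementary slackness (lambda_i * g_i(x) = 0 for all i): OK

Verdict: the first failing condition is primal_feasibility -> primal.

primal


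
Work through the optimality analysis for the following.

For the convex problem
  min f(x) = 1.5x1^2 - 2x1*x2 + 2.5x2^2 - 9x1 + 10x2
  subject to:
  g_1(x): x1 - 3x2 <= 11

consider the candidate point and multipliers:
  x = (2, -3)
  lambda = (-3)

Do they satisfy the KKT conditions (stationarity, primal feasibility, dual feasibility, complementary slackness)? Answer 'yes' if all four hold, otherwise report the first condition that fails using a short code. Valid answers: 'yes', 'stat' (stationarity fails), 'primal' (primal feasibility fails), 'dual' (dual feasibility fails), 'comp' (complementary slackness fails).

Gradient of f: grad f(x) = Q x + c = (3, -9)
Constraint values g_i(x) = a_i^T x - b_i:
  g_1((2, -3)) = 0
Stationarity residual: grad f(x) + sum_i lambda_i a_i = (0, 0)
  -> stationarity OK
Primal feasibility (all g_i <= 0): OK
Dual feasibility (all lambda_i >= 0): FAILS
Complementary slackness (lambda_i * g_i(x) = 0 for all i): OK

Verdict: the first failing condition is dual_feasibility -> dual.

dual


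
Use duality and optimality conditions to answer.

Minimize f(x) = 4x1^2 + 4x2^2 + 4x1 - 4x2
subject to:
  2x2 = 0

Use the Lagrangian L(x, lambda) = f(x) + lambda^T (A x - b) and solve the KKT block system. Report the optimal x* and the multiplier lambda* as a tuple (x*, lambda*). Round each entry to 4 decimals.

Form the Lagrangian:
  L(x, lambda) = (1/2) x^T Q x + c^T x + lambda^T (A x - b)
Stationarity (grad_x L = 0): Q x + c + A^T lambda = 0.
Primal feasibility: A x = b.

This gives the KKT block system:
  [ Q   A^T ] [ x     ]   [-c ]
  [ A    0  ] [ lambda ] = [ b ]

Solving the linear system:
  x*      = (-0.5, 0)
  lambda* = (2)
  f(x*)   = -1

x* = (-0.5, 0), lambda* = (2)


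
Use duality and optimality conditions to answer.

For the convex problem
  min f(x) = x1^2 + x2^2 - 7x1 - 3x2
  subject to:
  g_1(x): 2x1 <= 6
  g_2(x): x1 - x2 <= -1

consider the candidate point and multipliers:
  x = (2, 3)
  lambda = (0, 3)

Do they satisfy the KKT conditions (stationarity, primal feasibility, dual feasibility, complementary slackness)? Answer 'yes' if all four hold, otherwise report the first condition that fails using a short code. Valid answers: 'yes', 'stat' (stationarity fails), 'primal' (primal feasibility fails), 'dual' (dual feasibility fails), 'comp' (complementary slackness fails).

Gradient of f: grad f(x) = Q x + c = (-3, 3)
Constraint values g_i(x) = a_i^T x - b_i:
  g_1((2, 3)) = -2
  g_2((2, 3)) = 0
Stationarity residual: grad f(x) + sum_i lambda_i a_i = (0, 0)
  -> stationarity OK
Primal feasibility (all g_i <= 0): OK
Dual feasibility (all lambda_i >= 0): OK
Complementary slackness (lambda_i * g_i(x) = 0 for all i): OK

Verdict: yes, KKT holds.

yes


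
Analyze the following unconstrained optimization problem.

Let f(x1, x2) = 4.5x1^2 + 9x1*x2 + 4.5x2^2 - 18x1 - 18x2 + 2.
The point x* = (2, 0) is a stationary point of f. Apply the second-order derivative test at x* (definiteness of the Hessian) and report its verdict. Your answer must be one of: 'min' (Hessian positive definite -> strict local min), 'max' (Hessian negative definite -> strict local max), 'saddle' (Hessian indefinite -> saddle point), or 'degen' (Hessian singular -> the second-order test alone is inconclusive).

Compute the Hessian H = grad^2 f:
  H = [[9, 9], [9, 9]]
Verify stationarity: grad f(x*) = H x* + g = (0, 0).
Eigenvalues of H: 0, 18.
H has a zero eigenvalue (singular; positive semidefinite but not definite), so H is neither positive definite, negative definite, nor indefinite. The second-order test alone is inconclusive -> degen.
(Indeed, f is constant along the null direction of H through x*, so x* is not a strict local extremum.)

degen


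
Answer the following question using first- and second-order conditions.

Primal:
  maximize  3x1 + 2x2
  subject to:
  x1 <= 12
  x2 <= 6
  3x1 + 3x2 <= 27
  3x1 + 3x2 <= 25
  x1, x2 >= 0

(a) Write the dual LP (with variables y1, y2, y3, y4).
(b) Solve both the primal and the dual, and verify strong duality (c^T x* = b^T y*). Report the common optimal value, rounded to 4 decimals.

The standard primal-dual pair for 'max c^T x s.t. A x <= b, x >= 0' is:
  Dual:  min b^T y  s.t.  A^T y >= c,  y >= 0.

So the dual LP is:
  minimize  12y1 + 6y2 + 27y3 + 25y4
  subject to:
    y1 + 3y3 + 3y4 >= 3
    y2 + 3y3 + 3y4 >= 2
    y1, y2, y3, y4 >= 0

Solving the primal: x* = (8.3333, 0).
  primal value c^T x* = 25.
Solving the dual: y* = (0, 0, 0, 1).
  dual value b^T y* = 25.
Strong duality: c^T x* = b^T y*. Confirmed.

25


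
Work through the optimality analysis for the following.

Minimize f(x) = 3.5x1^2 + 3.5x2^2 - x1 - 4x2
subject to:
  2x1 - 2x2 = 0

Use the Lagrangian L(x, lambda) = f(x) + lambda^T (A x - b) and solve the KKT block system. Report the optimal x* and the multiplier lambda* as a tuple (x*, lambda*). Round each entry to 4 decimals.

Form the Lagrangian:
  L(x, lambda) = (1/2) x^T Q x + c^T x + lambda^T (A x - b)
Stationarity (grad_x L = 0): Q x + c + A^T lambda = 0.
Primal feasibility: A x = b.

This gives the KKT block system:
  [ Q   A^T ] [ x     ]   [-c ]
  [ A    0  ] [ lambda ] = [ b ]

Solving the linear system:
  x*      = (0.3571, 0.3571)
  lambda* = (-0.75)
  f(x*)   = -0.8929

x* = (0.3571, 0.3571), lambda* = (-0.75)


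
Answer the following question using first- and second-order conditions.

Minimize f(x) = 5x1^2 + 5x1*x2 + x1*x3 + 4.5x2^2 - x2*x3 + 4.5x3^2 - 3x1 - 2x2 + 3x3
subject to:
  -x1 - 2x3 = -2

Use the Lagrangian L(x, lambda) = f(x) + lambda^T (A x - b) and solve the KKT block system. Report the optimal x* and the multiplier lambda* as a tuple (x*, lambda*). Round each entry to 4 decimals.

Form the Lagrangian:
  L(x, lambda) = (1/2) x^T Q x + c^T x + lambda^T (A x - b)
Stationarity (grad_x L = 0): Q x + c + A^T lambda = 0.
Primal feasibility: A x = b.

This gives the KKT block system:
  [ Q   A^T ] [ x     ]   [-c ]
  [ A    0  ] [ lambda ] = [ b ]

Solving the linear system:
  x*      = (0.7817, -0.1444, 0.6092)
  lambda* = (4.7042)
  f(x*)   = 4.5898

x* = (0.7817, -0.1444, 0.6092), lambda* = (4.7042)


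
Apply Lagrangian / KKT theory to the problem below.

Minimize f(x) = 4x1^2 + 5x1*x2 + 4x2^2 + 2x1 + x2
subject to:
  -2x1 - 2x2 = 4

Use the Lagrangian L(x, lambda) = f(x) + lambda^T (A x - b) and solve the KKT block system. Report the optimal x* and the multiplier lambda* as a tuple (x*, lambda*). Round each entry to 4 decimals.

Form the Lagrangian:
  L(x, lambda) = (1/2) x^T Q x + c^T x + lambda^T (A x - b)
Stationarity (grad_x L = 0): Q x + c + A^T lambda = 0.
Primal feasibility: A x = b.

This gives the KKT block system:
  [ Q   A^T ] [ x     ]   [-c ]
  [ A    0  ] [ lambda ] = [ b ]

Solving the linear system:
  x*      = (-1.1667, -0.8333)
  lambda* = (-5.75)
  f(x*)   = 9.9167

x* = (-1.1667, -0.8333), lambda* = (-5.75)


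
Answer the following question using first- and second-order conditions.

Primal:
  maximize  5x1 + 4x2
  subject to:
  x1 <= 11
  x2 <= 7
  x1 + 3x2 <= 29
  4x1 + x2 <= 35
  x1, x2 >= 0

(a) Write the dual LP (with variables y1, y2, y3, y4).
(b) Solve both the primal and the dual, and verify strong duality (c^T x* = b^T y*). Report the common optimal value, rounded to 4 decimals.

The standard primal-dual pair for 'max c^T x s.t. A x <= b, x >= 0' is:
  Dual:  min b^T y  s.t.  A^T y >= c,  y >= 0.

So the dual LP is:
  minimize  11y1 + 7y2 + 29y3 + 35y4
  subject to:
    y1 + y3 + 4y4 >= 5
    y2 + 3y3 + y4 >= 4
    y1, y2, y3, y4 >= 0

Solving the primal: x* = (7, 7).
  primal value c^T x* = 63.
Solving the dual: y* = (0, 2.75, 0, 1.25).
  dual value b^T y* = 63.
Strong duality: c^T x* = b^T y*. Confirmed.

63


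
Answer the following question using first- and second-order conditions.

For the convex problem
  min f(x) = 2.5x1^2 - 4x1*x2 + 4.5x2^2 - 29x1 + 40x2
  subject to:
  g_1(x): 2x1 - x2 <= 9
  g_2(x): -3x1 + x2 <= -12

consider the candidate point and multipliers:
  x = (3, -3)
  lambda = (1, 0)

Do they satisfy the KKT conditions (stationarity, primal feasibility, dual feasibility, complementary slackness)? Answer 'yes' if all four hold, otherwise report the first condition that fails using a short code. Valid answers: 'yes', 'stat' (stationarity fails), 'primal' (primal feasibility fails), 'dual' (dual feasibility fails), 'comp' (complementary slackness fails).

Gradient of f: grad f(x) = Q x + c = (-2, 1)
Constraint values g_i(x) = a_i^T x - b_i:
  g_1((3, -3)) = 0
  g_2((3, -3)) = 0
Stationarity residual: grad f(x) + sum_i lambda_i a_i = (0, 0)
  -> stationarity OK
Primal feasibility (all g_i <= 0): OK
Dual feasibility (all lambda_i >= 0): OK
Complementary slackness (lambda_i * g_i(x) = 0 for all i): OK

Verdict: yes, KKT holds.

yes


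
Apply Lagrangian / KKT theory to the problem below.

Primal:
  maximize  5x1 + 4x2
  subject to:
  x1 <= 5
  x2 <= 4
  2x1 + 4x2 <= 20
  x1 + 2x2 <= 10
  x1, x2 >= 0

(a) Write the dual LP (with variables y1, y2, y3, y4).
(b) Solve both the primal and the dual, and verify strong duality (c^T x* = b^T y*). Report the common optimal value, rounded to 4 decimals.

The standard primal-dual pair for 'max c^T x s.t. A x <= b, x >= 0' is:
  Dual:  min b^T y  s.t.  A^T y >= c,  y >= 0.

So the dual LP is:
  minimize  5y1 + 4y2 + 20y3 + 10y4
  subject to:
    y1 + 2y3 + y4 >= 5
    y2 + 4y3 + 2y4 >= 4
    y1, y2, y3, y4 >= 0

Solving the primal: x* = (5, 2.5).
  primal value c^T x* = 35.
Solving the dual: y* = (3, 0, 1, 0).
  dual value b^T y* = 35.
Strong duality: c^T x* = b^T y*. Confirmed.

35


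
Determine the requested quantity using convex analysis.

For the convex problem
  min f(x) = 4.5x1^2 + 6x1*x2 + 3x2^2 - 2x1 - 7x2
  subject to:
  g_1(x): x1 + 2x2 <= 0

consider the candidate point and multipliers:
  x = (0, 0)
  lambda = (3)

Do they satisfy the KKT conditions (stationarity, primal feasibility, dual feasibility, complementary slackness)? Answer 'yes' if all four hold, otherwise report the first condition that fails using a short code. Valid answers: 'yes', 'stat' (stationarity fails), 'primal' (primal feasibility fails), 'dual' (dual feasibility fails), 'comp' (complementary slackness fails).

Gradient of f: grad f(x) = Q x + c = (-2, -7)
Constraint values g_i(x) = a_i^T x - b_i:
  g_1((0, 0)) = 0
Stationarity residual: grad f(x) + sum_i lambda_i a_i = (1, -1)
  -> stationarity FAILS
Primal feasibility (all g_i <= 0): OK
Dual feasibility (all lambda_i >= 0): OK
Complementary slackness (lambda_i * g_i(x) = 0 for all i): OK

Verdict: the first failing condition is stationarity -> stat.

stat


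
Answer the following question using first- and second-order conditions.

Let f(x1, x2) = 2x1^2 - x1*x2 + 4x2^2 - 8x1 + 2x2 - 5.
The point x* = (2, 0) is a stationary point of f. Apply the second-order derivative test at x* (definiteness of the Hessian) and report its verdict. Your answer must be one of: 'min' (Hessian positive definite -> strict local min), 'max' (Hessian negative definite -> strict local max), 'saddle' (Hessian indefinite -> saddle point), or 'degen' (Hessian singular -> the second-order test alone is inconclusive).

Compute the Hessian H = grad^2 f:
  H = [[4, -1], [-1, 8]]
Verify stationarity: grad f(x*) = H x* + g = (0, 0).
Eigenvalues of H: 3.7639, 8.2361.
Both eigenvalues > 0, so H is positive definite -> x* is a strict local min.

min


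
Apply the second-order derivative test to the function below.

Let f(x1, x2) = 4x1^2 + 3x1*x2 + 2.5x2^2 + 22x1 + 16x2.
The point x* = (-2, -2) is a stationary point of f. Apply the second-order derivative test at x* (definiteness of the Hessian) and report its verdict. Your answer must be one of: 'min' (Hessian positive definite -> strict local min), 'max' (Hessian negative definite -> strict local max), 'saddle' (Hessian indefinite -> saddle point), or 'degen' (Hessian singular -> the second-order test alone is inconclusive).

Compute the Hessian H = grad^2 f:
  H = [[8, 3], [3, 5]]
Verify stationarity: grad f(x*) = H x* + g = (0, 0).
Eigenvalues of H: 3.1459, 9.8541.
Both eigenvalues > 0, so H is positive definite -> x* is a strict local min.

min


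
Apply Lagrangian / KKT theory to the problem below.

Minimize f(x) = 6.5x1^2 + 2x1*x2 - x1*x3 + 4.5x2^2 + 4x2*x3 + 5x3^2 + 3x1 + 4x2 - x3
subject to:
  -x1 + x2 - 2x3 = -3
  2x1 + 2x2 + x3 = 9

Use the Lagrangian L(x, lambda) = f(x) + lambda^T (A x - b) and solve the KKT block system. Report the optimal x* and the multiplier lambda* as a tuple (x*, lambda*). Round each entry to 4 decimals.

Form the Lagrangian:
  L(x, lambda) = (1/2) x^T Q x + c^T x + lambda^T (A x - b)
Stationarity (grad_x L = 0): Q x + c + A^T lambda = 0.
Primal feasibility: A x = b.

This gives the KKT block system:
  [ Q   A^T ] [ x     ]   [-c ]
  [ A    0  ] [ lambda ] = [ b ]

Solving the linear system:
  x*      = (2.0483, 1.771, 1.3614)
  lambda* = (1.1636, -15.3224)
  f(x*)   = 76.6301

x* = (2.0483, 1.771, 1.3614), lambda* = (1.1636, -15.3224)


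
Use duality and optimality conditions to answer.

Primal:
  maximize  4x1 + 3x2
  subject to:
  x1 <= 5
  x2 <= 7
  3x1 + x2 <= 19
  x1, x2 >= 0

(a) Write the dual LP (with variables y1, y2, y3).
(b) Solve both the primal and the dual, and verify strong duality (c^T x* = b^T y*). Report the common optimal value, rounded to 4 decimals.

The standard primal-dual pair for 'max c^T x s.t. A x <= b, x >= 0' is:
  Dual:  min b^T y  s.t.  A^T y >= c,  y >= 0.

So the dual LP is:
  minimize  5y1 + 7y2 + 19y3
  subject to:
    y1 + 3y3 >= 4
    y2 + y3 >= 3
    y1, y2, y3 >= 0

Solving the primal: x* = (4, 7).
  primal value c^T x* = 37.
Solving the dual: y* = (0, 1.6667, 1.3333).
  dual value b^T y* = 37.
Strong duality: c^T x* = b^T y*. Confirmed.

37


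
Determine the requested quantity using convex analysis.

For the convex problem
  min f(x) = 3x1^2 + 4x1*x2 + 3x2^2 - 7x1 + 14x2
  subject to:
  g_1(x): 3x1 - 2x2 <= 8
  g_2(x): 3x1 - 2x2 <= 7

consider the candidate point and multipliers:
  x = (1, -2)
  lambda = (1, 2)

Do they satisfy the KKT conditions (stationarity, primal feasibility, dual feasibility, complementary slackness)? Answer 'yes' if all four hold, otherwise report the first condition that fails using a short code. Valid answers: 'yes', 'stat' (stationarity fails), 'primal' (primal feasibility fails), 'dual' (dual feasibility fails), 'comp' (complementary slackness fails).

Gradient of f: grad f(x) = Q x + c = (-9, 6)
Constraint values g_i(x) = a_i^T x - b_i:
  g_1((1, -2)) = -1
  g_2((1, -2)) = 0
Stationarity residual: grad f(x) + sum_i lambda_i a_i = (0, 0)
  -> stationarity OK
Primal feasibility (all g_i <= 0): OK
Dual feasibility (all lambda_i >= 0): OK
Complementary slackness (lambda_i * g_i(x) = 0 for all i): FAILS

Verdict: the first failing condition is complementary_slackness -> comp.

comp


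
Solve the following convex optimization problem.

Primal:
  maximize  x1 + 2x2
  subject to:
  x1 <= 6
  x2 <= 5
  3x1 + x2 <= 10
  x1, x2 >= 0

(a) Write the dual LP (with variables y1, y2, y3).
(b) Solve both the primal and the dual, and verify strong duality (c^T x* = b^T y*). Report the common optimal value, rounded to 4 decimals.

The standard primal-dual pair for 'max c^T x s.t. A x <= b, x >= 0' is:
  Dual:  min b^T y  s.t.  A^T y >= c,  y >= 0.

So the dual LP is:
  minimize  6y1 + 5y2 + 10y3
  subject to:
    y1 + 3y3 >= 1
    y2 + y3 >= 2
    y1, y2, y3 >= 0

Solving the primal: x* = (1.6667, 5).
  primal value c^T x* = 11.6667.
Solving the dual: y* = (0, 1.6667, 0.3333).
  dual value b^T y* = 11.6667.
Strong duality: c^T x* = b^T y*. Confirmed.

11.6667
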